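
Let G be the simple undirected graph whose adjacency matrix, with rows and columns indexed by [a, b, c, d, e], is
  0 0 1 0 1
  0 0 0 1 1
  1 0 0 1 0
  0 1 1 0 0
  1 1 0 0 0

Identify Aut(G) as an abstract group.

Every vertex has degree 2 and the graph is connected, so G is the 5-cycle C_5. The automorphisms of the 5-cycle are exactly the symmetries of a regular 5-gon: the dihedral group D_5, |D_5| = 10.

the dihedral group of order 10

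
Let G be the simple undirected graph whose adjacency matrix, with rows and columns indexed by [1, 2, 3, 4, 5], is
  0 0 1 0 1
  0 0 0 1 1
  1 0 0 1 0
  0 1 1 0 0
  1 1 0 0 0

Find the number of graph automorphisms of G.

Every vertex has degree 2 and the graph is connected, so G is the 5-cycle C_5. The automorphisms of the 5-cycle are exactly the symmetries of a regular 5-gon: the dihedral group D_5, |D_5| = 10.

10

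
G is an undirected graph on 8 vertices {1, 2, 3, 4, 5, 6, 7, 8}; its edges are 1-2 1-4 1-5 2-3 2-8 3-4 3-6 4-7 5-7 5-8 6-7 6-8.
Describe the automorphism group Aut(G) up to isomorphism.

G is 3-regular and bipartite on 2^3 = 8 vertices with girth 4; it is the hypercube graph Q_3. The symmetry group of the 3-cube is the hyperoctahedral group B_3 = Z_2 ≀ S_3, of order 2^3·3! = 48.

Z_2^3 ⋊ S_3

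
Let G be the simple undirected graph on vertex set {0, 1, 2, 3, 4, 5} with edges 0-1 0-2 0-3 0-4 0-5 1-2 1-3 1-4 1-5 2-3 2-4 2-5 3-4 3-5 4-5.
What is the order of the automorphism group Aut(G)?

All 6 vertices are pairwise adjacent: G = K_6. Any permutation of the 6 vertices preserves K_6, so Aut(K_6) = S_6 of order 6! = 720.

720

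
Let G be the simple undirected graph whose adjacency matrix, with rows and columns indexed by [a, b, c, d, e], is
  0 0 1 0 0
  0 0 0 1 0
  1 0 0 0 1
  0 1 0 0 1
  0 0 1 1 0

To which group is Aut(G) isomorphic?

the cyclic group of order 2

The degree sequence is [1, 1, 2, 2, 2]; the two degree-1 vertices a and b are the ends of a path, so G = P_5. The only nontrivial automorphism of a path is the end-to-end reflection, so Aut(G) ≅ Z_2.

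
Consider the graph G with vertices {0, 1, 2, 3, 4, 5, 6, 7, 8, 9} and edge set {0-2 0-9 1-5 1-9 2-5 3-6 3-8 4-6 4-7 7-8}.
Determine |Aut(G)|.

G has two connected components, {0, 1, 2, 5, 9} and {3, 4, 6, 7, 8}; each is 2-regular, so G = C_5 ⊔ C_5. Aut of a disjoint union of two copies of C_5 is the wreath product D_5 ≀ Z_2, of order 2·10² = 200.

200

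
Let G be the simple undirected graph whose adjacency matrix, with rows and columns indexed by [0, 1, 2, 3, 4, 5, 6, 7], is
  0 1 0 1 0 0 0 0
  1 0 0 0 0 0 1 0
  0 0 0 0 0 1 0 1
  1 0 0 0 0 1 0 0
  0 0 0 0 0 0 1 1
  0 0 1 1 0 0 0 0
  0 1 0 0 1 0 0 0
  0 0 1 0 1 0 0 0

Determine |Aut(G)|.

Every vertex has degree 2 and the graph is connected, so G is the 8-cycle C_8. The automorphisms of the 8-cycle are exactly the symmetries of a regular 8-gon: the dihedral group D_8, |D_8| = 16.

16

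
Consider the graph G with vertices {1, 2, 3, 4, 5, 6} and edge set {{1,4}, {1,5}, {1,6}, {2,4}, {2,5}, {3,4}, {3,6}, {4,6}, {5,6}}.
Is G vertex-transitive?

No

Automorphisms preserve degree, but G has vertices of degree 2 and vertices of degree 4; no automorphism maps one to the other, so G is not vertex-transitive.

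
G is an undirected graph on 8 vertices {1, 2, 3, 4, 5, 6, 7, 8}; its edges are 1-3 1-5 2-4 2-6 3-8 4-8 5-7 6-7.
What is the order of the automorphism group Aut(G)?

16

G is 2-regular and connected on 8 vertices, i.e. the cycle C_8. The automorphisms of the 8-cycle are exactly the symmetries of a regular 8-gon: the dihedral group D_8, |D_8| = 16.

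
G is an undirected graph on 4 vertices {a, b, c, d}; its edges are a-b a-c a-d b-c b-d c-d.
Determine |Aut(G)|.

Every vertex has degree 3, so G is the complete graph K_4. Every bijection on the vertex set is an automorphism of K_4; hence Aut(K_4) ≅ S_4, order 24.

24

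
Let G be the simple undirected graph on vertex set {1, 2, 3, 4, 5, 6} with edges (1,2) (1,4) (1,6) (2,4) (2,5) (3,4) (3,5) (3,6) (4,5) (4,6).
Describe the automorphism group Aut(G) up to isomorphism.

Vertex 4 is the unique vertex of degree 5; the remaining 5 vertices each have degree 3 and induce a cycle, so G is the wheel on 6 vertices with hub 4. Every automorphism fixes the hub and acts on the rim 5-cycle, so Aut(G) ≅ Aut(C_5) = D_5 of order 10.

D_5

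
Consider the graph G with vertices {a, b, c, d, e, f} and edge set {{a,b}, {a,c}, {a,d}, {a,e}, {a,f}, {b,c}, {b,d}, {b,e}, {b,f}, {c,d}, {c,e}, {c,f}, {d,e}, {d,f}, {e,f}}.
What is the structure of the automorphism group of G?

S_6

All 6 vertices are pairwise adjacent: G = K_6. Every bijection on the vertex set is an automorphism of K_6; hence Aut(K_6) ≅ S_6, order 720.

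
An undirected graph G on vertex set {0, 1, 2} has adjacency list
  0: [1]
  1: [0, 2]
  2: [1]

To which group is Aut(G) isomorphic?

the cyclic group of order 2

The degree sequence is [1, 2, 1]; the two degree-1 vertices 0 and 2 are the ends of a path, so G = P_3. A path has exactly one nontrivial symmetry — reversal — giving Aut(G) of order 2.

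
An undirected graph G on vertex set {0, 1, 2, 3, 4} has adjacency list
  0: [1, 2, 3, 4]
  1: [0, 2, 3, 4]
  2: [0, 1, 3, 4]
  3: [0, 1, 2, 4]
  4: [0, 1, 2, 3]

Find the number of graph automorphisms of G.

120

All 5 vertices are pairwise adjacent: G = K_5. Any permutation of the 5 vertices preserves K_5, so Aut(K_5) = S_5 of order 5! = 120.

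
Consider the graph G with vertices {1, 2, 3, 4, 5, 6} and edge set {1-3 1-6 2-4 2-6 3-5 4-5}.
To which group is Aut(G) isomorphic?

Every vertex has degree 2 and the graph is connected, so G is the 6-cycle C_6. C_6 has 6 rotations and 6 reflections, so Aut(C_6) ≅ D_6 of order 12.

the dihedral group of order 12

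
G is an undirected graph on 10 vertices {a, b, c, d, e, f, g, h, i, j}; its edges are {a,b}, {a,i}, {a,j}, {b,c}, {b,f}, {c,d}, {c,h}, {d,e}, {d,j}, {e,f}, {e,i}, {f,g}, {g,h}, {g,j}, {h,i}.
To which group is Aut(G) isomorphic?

the symmetric group S_5

G is 3-regular on 10 vertices with no triangles and no 4-cycles (girth 5): this is the Petersen graph. Viewing the Petersen graph as the Kneser graph K(5,2) — vertices are 2-subsets of {1,…,5}, edges join disjoint pairs — its automorphisms are exactly the permutations of the 5-element set, so Aut ≅ S_5 of order 120.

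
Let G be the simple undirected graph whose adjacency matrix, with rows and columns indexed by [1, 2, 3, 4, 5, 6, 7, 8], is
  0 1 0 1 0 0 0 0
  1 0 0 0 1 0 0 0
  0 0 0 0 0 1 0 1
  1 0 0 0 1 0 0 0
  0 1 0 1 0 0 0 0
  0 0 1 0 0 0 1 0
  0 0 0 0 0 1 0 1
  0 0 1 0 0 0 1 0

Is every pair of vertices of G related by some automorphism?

G has two connected components, {1, 2, 4, 5} and {3, 6, 7, 8}; each is 2-regular, so G = C_4 ⊔ C_4. With two isomorphic components, Aut(G) = Aut(C_4) ≀ S_2 = (D_4 × D_4) ⋊ Z_2: permute each cycle by D_4, then optionally swap the two cycles. Order 2·(2·4)² = 128. Under this action every vertex can be carried to every other, so G is vertex-transitive.

Yes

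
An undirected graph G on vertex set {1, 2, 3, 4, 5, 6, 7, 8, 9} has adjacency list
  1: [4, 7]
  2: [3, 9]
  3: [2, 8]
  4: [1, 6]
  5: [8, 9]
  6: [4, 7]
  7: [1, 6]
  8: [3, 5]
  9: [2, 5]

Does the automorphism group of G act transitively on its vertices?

G has two connected components, {2, 3, 5, 8, 9} and {1, 4, 6, 7}; each is 2-regular, so G = C_5 ⊔ C_4. The orbit of 1 under Aut(G) is {1, 4, 6, 7}, which does not contain 2, so G is not vertex-transitive.

No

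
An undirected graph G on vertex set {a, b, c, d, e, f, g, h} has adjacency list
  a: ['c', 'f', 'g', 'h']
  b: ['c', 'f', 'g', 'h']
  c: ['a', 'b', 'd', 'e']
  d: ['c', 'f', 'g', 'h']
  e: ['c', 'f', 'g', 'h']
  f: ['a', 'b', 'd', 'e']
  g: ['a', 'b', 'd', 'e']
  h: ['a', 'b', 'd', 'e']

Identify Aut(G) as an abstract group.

G is 4-regular and bipartite with parts {c, f, g, h} and {a, b, d, e} (each part is independent and every cross-pair is an edge), so G = K_{4,4}. Aut(K_{4,4}) is the wreath product S_4 ≀ Z_2: permute within each part, then optionally swap the parts; |Aut| = 2·(4!)² = 1152.

S_4 ≀ Z_2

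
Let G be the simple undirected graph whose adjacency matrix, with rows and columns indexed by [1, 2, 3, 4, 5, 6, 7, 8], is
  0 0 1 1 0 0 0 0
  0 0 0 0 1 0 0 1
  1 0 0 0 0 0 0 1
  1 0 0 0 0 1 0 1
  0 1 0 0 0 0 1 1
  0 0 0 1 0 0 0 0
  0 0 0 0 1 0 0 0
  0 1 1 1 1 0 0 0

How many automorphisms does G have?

The degree sequence is [2, 2, 2, 3, 3, 1, 1, 4]. Checking the degree-preserving permutations of the vertex set shows that none except the identity preserves every edge, so Aut(G) is trivial.

1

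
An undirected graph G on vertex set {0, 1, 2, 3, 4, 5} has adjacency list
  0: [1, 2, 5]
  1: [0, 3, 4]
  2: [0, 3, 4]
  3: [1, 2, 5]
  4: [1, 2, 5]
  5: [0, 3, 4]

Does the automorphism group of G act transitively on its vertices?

G is 3-regular and bipartite with parts {1, 2, 5} and {0, 3, 4} (each part is independent and every cross-pair is an edge), so G = K_{3,3}. Each part can be permuted independently (S_3 × S_3) and the two equal-size parts can also be swapped, giving (S_3 × S_3) ⋊ Z_2 of order 2·(3!)² = 72. Under this action every vertex can be carried to every other, so G is vertex-transitive.

Yes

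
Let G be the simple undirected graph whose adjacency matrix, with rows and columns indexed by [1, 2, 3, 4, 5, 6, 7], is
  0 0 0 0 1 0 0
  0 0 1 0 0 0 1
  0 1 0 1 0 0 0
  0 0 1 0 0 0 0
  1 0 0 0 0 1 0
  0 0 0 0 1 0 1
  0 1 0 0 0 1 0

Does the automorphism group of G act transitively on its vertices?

Automorphisms preserve degree, but G has vertices of degree 1 and vertices of degree 2; no automorphism maps one to the other, so G is not vertex-transitive.

No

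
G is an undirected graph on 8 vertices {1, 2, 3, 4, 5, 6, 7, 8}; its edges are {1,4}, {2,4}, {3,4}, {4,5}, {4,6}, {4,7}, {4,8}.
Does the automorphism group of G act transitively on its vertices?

Vertex 4 is the only vertex of degree 7, so every automorphism fixes it; G is not vertex-transitive.

No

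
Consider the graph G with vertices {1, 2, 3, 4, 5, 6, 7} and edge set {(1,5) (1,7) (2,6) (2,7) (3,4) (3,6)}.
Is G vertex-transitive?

No

Automorphisms preserve degree, but G has vertices of degree 1 and vertices of degree 2; no automorphism maps one to the other, so G is not vertex-transitive.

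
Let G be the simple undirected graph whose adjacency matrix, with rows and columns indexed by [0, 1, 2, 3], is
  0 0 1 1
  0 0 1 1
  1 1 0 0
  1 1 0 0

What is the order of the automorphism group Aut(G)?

8

Every vertex has degree 2 and the graph is connected, so G is the 4-cycle C_4. C_4 has 4 rotations and 4 reflections, so Aut(C_4) ≅ D_4 of order 8.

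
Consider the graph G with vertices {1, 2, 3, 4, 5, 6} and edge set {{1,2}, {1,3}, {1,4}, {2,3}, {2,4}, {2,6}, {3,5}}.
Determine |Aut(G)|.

Degrees alone do not determine every vertex (e.g. 1 and 3 both have degree 3), but their neighbour-degree multisets differ: N(1) has degrees [2, 3, 4] while N(3) has degrees [1, 3, 4]. Repeating this refinement separates all vertices, so the only automorphism is the identity.

1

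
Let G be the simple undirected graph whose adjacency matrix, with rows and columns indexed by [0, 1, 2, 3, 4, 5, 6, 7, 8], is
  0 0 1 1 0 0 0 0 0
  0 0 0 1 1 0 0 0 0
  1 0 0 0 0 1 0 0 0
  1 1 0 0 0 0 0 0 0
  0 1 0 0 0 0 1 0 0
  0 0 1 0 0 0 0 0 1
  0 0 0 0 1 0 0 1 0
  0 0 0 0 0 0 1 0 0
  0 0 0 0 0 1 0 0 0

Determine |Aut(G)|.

The degree sequence is [2, 2, 2, 2, 2, 2, 2, 1, 1]; the two degree-1 vertices 7 and 8 are the ends of a path, so G = P_9. A path has exactly one nontrivial symmetry — reversal — giving Aut(G) of order 2.

2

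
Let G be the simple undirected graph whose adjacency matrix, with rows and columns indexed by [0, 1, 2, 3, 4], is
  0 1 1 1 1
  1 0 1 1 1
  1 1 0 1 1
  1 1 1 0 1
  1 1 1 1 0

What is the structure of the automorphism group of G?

S_5

All 5 vertices are pairwise adjacent: G = K_5. Every bijection on the vertex set is an automorphism of K_5; hence Aut(K_5) ≅ S_5, order 120.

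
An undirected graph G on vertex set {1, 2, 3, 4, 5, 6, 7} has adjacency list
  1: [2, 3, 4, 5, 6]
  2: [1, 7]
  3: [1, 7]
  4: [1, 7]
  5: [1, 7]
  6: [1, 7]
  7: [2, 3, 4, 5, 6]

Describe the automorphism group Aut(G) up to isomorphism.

S_5 × S_2

The vertices split by degree into {1, 7} (degree 5) and {2, 3, 4, 5, 6} (degree 2); every edge runs between the two parts, so G is the complete bipartite graph K_{2,5}. The parts have unequal sizes, so no automorphism swaps them; each part is permuted independently, giving S_5 × S_2 of order 5!·2! = 240.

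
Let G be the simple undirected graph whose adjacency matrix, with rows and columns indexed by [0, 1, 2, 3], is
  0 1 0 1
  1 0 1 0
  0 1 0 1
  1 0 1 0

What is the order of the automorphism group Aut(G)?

8

G is 2-regular and bipartite on 2^2 = 4 vertices with girth 4; it is the hypercube graph Q_2. The symmetry group of the 2-cube is the hyperoctahedral group B_2 = Z_2 ≀ S_2, of order 2^2·2! = 8.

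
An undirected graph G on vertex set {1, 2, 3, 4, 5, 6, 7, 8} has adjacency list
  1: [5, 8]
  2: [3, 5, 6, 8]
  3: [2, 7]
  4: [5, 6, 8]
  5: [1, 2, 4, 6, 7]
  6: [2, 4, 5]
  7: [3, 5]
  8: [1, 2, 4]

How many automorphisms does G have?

1

Degrees alone do not determine every vertex (e.g. 1 and 3 both have degree 2), but their neighbour-degree multisets differ: N(1) has degrees [3, 5] while N(3) has degrees [2, 4]. Repeating this refinement separates all vertices, so the only automorphism is the identity.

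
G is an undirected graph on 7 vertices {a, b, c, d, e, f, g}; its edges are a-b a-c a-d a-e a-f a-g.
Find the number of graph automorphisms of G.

720

Vertex a has degree 6 and every other vertex has degree 1, so G is the star K_{1,6} with centre a. The 6 leaves are pairwise interchangeable while the centre is fixed, giving Aut(G) = S_6.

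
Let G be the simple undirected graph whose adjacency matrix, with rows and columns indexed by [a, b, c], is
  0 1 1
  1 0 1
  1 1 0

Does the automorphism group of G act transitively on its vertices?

Every vertex has degree 2, so G is the complete graph K_3. Any permutation of the 3 vertices preserves K_3, so Aut(K_3) = S_3 of order 3! = 6. Under this action every vertex can be carried to every other, so G is vertex-transitive.

Yes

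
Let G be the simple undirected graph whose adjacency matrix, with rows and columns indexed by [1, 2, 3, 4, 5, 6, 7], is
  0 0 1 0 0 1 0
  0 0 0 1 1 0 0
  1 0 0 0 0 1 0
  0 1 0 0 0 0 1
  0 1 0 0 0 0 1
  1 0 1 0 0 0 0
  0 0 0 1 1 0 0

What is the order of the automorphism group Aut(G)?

G has two connected components, {2, 4, 5, 7} and {1, 3, 6}; each is 2-regular, so G = C_4 ⊔ C_3. The components are non-isomorphic (different sizes), so Aut(G) = Aut(C_4) × Aut(C_3) = D_4 × D_3 of order 8·6 = 48.

48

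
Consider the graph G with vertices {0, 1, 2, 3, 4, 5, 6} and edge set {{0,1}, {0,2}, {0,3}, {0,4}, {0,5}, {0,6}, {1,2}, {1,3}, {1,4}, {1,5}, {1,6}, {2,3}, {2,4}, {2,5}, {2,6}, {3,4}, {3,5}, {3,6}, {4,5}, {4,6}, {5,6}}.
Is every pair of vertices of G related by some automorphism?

Every vertex has degree 6, so G is the complete graph K_7. Any permutation of the 7 vertices preserves K_7, so Aut(K_7) = S_7 of order 7! = 5040. This group acts transitively on the 7 vertices.

Yes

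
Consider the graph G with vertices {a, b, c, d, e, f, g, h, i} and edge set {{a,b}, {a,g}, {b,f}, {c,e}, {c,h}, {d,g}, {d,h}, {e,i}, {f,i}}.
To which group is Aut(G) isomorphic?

Every vertex has degree 2 and the graph is connected, so G is the 9-cycle C_9. The automorphisms of the 9-cycle are exactly the symmetries of a regular 9-gon: the dihedral group D_9, |D_9| = 18.

D_9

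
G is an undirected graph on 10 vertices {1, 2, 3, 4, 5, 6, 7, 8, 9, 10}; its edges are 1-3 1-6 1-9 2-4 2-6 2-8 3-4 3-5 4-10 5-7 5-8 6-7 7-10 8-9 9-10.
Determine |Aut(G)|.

120

G is 3-regular on 10 vertices with no triangles and no 4-cycles (girth 5): this is the Petersen graph. Viewing the Petersen graph as the Kneser graph K(5,2) — vertices are 2-subsets of {1,…,5}, edges join disjoint pairs — its automorphisms are exactly the permutations of the 5-element set, so Aut ≅ S_5 of order 120.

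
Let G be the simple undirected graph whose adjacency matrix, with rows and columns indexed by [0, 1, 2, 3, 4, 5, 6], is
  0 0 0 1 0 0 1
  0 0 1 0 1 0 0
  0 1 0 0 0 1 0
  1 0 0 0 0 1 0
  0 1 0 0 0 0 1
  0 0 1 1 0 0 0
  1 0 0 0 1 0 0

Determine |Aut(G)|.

G is 2-regular and connected on 7 vertices, i.e. the cycle C_7. The automorphisms of the 7-cycle are exactly the symmetries of a regular 7-gon: the dihedral group D_7, |D_7| = 14.

14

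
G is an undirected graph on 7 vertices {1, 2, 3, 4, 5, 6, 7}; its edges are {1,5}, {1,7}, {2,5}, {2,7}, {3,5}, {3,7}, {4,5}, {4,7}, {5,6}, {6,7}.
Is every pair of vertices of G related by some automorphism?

Automorphisms preserve degree, but G has vertices of degree 2 and vertices of degree 5; no automorphism maps one to the other, so G is not vertex-transitive.

No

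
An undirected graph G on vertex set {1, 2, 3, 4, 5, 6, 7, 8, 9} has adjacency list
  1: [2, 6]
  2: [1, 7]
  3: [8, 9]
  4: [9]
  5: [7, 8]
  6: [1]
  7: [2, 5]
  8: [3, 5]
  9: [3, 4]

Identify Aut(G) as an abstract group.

C_2

The degree sequence is [2, 2, 2, 1, 2, 1, 2, 2, 2]; the two degree-1 vertices 4 and 6 are the ends of a path, so G = P_9. A path has exactly one nontrivial symmetry — reversal — giving Aut(G) of order 2.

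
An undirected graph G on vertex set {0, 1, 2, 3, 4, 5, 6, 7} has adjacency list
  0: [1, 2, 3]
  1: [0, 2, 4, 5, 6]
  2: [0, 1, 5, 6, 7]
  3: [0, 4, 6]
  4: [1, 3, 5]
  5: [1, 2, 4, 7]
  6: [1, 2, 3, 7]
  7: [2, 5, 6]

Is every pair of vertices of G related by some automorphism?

No

Automorphisms preserve degree, but G has vertices of degree 3 and vertices of degree 5; no automorphism maps one to the other, so G is not vertex-transitive.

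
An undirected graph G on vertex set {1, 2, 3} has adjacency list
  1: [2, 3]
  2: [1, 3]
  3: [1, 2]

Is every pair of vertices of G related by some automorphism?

Yes

All 3 vertices are pairwise adjacent: G = K_3. Any permutation of the 3 vertices preserves K_3, so Aut(K_3) = S_3 of order 3! = 6. This group acts transitively on the 3 vertices.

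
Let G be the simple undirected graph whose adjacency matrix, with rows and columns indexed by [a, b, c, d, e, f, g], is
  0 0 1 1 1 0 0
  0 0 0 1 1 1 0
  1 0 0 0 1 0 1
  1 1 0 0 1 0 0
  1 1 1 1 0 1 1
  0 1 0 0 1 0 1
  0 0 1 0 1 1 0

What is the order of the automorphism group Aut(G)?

Vertex e is the unique vertex of degree 6; the remaining 6 vertices each have degree 3 and induce a cycle, so G is the wheel on 7 vertices with hub e. Every automorphism fixes the hub and acts on the rim 6-cycle, so Aut(G) ≅ Aut(C_6) = D_6 of order 12.

12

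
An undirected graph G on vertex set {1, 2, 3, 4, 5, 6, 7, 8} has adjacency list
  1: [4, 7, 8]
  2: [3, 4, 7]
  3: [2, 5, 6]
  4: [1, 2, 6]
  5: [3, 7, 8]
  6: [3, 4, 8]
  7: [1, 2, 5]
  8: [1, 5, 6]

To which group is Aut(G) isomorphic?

the hyperoctahedral group B_3

G is 3-regular and bipartite on 2^3 = 8 vertices with girth 4; it is the hypercube graph Q_3. Aut(Q_3) consists of the signed permutations of the 3 coordinate axes: 3! permutations times 2^3 sign flips, so |Aut| = 2^3·3! = 48.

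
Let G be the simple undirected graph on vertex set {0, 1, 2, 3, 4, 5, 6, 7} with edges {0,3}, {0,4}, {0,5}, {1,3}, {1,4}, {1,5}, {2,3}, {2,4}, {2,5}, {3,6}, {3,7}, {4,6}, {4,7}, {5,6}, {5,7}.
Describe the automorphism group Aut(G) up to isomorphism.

The vertices split by degree into {3, 4, 5} (degree 5) and {0, 1, 2, 6, 7} (degree 3); every edge runs between the two parts, so G is the complete bipartite graph K_{3,5}. Automorphisms preserve the bipartition setwise (since the parts differ in size) and act as S_5 × S_3 within it; |Aut| = 720.

S_5 × S_3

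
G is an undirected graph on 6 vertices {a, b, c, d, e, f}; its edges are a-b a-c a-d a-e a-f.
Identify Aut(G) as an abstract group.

Vertex a has degree 5 and every other vertex has degree 1, so G is the star K_{1,5} with centre a. Any automorphism fixes the centre and permutes the 5 leaves freely, so Aut(G) ≅ S_5 of order 5! = 120.

S_5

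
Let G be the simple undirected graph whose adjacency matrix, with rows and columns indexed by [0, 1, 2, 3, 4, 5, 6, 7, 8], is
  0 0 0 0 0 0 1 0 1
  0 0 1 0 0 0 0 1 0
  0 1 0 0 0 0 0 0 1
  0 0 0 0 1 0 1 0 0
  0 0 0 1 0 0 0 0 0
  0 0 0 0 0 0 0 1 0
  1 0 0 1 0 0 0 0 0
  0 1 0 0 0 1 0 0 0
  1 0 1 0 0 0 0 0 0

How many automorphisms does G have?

The degree sequence is [2, 2, 2, 2, 1, 1, 2, 2, 2]; the two degree-1 vertices 4 and 5 are the ends of a path, so G = P_9. The only nontrivial automorphism of a path is the end-to-end reflection, so Aut(G) ≅ Z_2.

2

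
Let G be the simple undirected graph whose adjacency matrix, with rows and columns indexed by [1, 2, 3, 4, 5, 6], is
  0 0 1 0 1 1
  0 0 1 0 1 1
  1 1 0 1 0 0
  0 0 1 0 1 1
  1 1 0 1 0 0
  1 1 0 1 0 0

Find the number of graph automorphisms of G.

G is 3-regular and bipartite with parts {3, 5, 6} and {1, 2, 4} (each part is independent and every cross-pair is an edge), so G = K_{3,3}. Aut(K_{3,3}) is the wreath product S_3 ≀ Z_2: permute within each part, then optionally swap the parts; |Aut| = 2·(3!)² = 72.

72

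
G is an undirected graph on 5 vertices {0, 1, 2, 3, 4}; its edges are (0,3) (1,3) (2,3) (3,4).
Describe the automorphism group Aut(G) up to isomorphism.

Vertex 3 has degree 4 and every other vertex has degree 1, so G is the star K_{1,4} with centre 3. Any automorphism fixes the centre and permutes the 4 leaves freely, so Aut(G) ≅ S_4 of order 4! = 24.

S_4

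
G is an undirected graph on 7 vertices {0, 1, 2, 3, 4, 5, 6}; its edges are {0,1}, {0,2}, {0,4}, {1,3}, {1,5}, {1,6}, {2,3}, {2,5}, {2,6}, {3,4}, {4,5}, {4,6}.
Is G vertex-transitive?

No

Automorphisms preserve degree, but G has vertices of degree 3 and vertices of degree 4; no automorphism maps one to the other, so G is not vertex-transitive.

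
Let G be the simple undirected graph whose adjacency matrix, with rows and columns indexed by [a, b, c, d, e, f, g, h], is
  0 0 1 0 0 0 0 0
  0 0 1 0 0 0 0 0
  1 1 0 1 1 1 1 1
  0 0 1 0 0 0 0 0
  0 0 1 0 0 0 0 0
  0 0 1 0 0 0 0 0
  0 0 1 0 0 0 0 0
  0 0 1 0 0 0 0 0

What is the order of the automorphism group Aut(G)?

5040

Vertex c has degree 7 and every other vertex has degree 1, so G is the star K_{1,7} with centre c. Any automorphism fixes the centre and permutes the 7 leaves freely, so Aut(G) ≅ S_7 of order 7! = 5040.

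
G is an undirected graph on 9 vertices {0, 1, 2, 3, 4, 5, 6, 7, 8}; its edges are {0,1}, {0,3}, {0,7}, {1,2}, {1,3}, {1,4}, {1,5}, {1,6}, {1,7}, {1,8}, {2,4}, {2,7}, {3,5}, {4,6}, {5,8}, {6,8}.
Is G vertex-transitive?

Vertex 1 is the only vertex of degree 8, so every automorphism fixes it; G is not vertex-transitive.

No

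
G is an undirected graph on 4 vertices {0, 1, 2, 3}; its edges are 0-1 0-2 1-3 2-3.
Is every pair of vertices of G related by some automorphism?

Yes

G is 2-regular and bipartite on 2^2 = 4 vertices with girth 4; it is the hypercube graph Q_2. The symmetry group of the 2-cube is the hyperoctahedral group B_2 = Z_2 ≀ S_2, of order 2^2·2! = 8. This group acts transitively on the 4 vertices.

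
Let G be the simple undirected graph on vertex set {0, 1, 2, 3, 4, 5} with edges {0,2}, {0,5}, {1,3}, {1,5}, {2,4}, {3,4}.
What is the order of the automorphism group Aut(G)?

12

G is 2-regular and connected on 6 vertices, i.e. the cycle C_6. C_6 has 6 rotations and 6 reflections, so Aut(C_6) ≅ D_6 of order 12.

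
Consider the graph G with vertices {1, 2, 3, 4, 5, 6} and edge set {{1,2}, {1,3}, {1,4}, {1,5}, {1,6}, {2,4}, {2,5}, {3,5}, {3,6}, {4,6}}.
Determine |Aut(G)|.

Vertex 1 is the unique vertex of degree 5; the remaining 5 vertices each have degree 3 and induce a cycle, so G is the wheel on 6 vertices with hub 1. With the hub fixed, the remaining symmetry is that of the rim cycle C_5, giving the dihedral group D_5.

10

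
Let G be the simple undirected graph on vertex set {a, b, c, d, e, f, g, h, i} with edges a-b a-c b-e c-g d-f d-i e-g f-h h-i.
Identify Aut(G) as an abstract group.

D_5 × D_4

G has two connected components, {a, b, c, e, g} and {d, f, h, i}; each is 2-regular, so G = C_5 ⊔ C_4. The components are non-isomorphic (different sizes), so Aut(G) = Aut(C_5) × Aut(C_4) = D_5 × D_4 of order 10·8 = 80.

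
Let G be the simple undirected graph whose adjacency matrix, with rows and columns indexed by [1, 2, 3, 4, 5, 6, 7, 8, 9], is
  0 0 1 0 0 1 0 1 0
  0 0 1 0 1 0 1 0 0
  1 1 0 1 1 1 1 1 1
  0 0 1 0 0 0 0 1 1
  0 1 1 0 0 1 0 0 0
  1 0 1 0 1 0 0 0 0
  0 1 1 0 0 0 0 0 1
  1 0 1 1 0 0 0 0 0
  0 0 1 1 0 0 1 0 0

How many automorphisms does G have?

16

Vertex 3 is the unique vertex of degree 8; the remaining 8 vertices each have degree 3 and induce a cycle, so G is the wheel on 9 vertices with hub 3. Every automorphism fixes the hub and acts on the rim 8-cycle, so Aut(G) ≅ Aut(C_8) = D_8 of order 16.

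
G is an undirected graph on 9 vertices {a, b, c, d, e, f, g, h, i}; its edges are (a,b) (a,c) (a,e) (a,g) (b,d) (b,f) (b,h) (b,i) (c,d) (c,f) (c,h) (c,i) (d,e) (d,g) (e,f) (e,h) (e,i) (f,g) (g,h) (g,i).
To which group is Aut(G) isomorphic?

The vertices split by degree into {b, c, e, g} (degree 5) and {a, d, f, h, i} (degree 4); every edge runs between the two parts, so G is the complete bipartite graph K_{4,5}. The parts have unequal sizes, so no automorphism swaps them; each part is permuted independently, giving S_5 × S_4 of order 5!·4! = 2880.

S_5 × S_4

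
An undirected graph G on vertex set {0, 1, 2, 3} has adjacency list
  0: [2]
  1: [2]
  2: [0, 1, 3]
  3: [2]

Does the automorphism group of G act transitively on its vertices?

Vertex 2 is the only vertex of degree 3, so every automorphism fixes it; G is not vertex-transitive.

No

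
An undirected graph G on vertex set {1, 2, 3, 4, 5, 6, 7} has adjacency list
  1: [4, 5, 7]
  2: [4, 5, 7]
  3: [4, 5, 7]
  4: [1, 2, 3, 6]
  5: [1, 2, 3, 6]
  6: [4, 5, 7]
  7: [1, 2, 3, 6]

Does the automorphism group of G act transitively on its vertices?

Automorphisms preserve degree, but G has vertices of degree 3 and vertices of degree 4; no automorphism maps one to the other, so G is not vertex-transitive.

No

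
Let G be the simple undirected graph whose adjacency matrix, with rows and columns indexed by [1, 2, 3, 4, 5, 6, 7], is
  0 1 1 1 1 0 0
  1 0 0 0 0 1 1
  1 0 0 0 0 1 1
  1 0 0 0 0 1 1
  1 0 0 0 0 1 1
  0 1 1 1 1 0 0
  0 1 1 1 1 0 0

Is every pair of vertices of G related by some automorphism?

Automorphisms preserve degree, but G has vertices of degree 3 and vertices of degree 4; no automorphism maps one to the other, so G is not vertex-transitive.

No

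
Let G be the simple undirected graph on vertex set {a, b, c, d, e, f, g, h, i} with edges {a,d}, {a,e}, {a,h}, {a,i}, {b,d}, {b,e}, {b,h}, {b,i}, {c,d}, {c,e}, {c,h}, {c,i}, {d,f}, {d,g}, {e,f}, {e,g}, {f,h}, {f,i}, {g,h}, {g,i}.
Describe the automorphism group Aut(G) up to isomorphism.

The vertices split by degree into {d, e, h, i} (degree 5) and {a, b, c, f, g} (degree 4); every edge runs between the two parts, so G is the complete bipartite graph K_{4,5}. The parts have unequal sizes, so no automorphism swaps them; each part is permuted independently, giving S_5 × S_4 of order 5!·4! = 2880.

S_5 × S_4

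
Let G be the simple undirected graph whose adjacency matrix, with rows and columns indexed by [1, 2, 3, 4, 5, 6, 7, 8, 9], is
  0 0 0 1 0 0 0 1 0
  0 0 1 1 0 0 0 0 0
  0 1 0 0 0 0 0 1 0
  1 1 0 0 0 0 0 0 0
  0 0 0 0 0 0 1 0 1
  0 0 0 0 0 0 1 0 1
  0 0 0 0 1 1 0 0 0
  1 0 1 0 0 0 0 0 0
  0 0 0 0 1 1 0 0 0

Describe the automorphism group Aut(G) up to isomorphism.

D_4 × D_5

G has two connected components, {1, 2, 3, 4, 8} and {5, 6, 7, 9}; each is 2-regular, so G = C_5 ⊔ C_4. The components are non-isomorphic (different sizes), so Aut(G) = Aut(C_4) × Aut(C_5) = D_4 × D_5 of order 8·10 = 80.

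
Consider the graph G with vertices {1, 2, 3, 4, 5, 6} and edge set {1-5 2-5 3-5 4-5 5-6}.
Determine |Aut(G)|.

Vertex 5 has degree 5 and every other vertex has degree 1, so G is the star K_{1,5} with centre 5. The 5 leaves are pairwise interchangeable while the centre is fixed, giving Aut(G) = S_5.

120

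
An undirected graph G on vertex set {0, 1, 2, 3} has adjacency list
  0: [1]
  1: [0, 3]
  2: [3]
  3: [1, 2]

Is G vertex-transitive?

No

Automorphisms preserve degree, but G has vertices of degree 1 and vertices of degree 2; no automorphism maps one to the other, so G is not vertex-transitive.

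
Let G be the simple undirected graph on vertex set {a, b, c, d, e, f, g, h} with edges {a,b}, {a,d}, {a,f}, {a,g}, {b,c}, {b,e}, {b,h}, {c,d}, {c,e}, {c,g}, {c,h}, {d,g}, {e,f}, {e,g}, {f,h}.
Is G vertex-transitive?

No

Vertex c is the only vertex of degree 5, so every automorphism fixes it; G is not vertex-transitive.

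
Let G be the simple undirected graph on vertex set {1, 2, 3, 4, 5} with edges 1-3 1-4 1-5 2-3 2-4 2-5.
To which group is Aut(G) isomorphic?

The vertices split by degree into {1, 2} (degree 3) and {3, 4, 5} (degree 2); every edge runs between the two parts, so G is the complete bipartite graph K_{2,3}. The parts have unequal sizes, so no automorphism swaps them; each part is permuted independently, giving S_2 × S_3 of order 2!·3! = 12.

S_2 × S_3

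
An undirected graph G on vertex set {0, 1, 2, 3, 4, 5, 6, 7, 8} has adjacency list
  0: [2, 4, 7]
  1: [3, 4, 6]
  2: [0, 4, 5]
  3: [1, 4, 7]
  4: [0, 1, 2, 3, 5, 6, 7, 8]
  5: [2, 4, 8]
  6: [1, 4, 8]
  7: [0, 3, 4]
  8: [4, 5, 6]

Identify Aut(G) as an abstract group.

D_8

Vertex 4 is the unique vertex of degree 8; the remaining 8 vertices each have degree 3 and induce a cycle, so G is the wheel on 9 vertices with hub 4. With the hub fixed, the remaining symmetry is that of the rim cycle C_8, giving the dihedral group D_8.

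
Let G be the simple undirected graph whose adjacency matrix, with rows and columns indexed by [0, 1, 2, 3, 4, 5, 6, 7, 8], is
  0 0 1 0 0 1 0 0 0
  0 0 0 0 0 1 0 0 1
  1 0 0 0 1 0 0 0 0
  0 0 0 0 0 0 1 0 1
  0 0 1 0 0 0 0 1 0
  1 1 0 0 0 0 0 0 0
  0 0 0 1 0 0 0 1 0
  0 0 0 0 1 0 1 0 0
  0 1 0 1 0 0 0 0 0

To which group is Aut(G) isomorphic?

G is 2-regular and connected on 9 vertices, i.e. the cycle C_9. C_9 has 9 rotations and 9 reflections, so Aut(C_9) ≅ D_9 of order 18.

the dihedral group of order 18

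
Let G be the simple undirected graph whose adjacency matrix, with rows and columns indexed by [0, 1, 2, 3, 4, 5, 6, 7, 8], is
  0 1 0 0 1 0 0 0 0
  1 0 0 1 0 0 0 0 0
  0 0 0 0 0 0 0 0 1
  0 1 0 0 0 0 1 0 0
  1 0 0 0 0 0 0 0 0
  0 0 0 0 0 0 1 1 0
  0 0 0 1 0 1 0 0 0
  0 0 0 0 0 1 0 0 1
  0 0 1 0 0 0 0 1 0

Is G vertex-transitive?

No

Automorphisms preserve degree, but G has vertices of degree 1 and vertices of degree 2; no automorphism maps one to the other, so G is not vertex-transitive.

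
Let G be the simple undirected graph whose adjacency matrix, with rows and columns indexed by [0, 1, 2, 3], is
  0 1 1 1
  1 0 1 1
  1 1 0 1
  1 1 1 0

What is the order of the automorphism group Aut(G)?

24

All 4 vertices are pairwise adjacent: G = K_4. Every bijection on the vertex set is an automorphism of K_4; hence Aut(K_4) ≅ S_4, order 24.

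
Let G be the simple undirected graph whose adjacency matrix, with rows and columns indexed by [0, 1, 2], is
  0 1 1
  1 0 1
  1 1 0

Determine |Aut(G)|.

6

Every vertex has degree 2, so G is the complete graph K_3. Every bijection on the vertex set is an automorphism of K_3; hence Aut(K_3) ≅ S_3, order 6.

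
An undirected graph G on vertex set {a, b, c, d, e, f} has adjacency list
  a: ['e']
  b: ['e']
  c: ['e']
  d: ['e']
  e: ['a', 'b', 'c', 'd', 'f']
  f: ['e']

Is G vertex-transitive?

No

Vertex e is the only vertex of degree 5, so every automorphism fixes it; G is not vertex-transitive.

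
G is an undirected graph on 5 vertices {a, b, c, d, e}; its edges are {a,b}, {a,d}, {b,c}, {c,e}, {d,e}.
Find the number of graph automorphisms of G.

10

G is 2-regular and connected on 5 vertices, i.e. the cycle C_5. The automorphisms of the 5-cycle are exactly the symmetries of a regular 5-gon: the dihedral group D_5, |D_5| = 10.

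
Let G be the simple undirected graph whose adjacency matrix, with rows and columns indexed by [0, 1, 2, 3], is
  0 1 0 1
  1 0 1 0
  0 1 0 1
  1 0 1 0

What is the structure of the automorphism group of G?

G is 2-regular and bipartite on 2^2 = 4 vertices with girth 4; it is the hypercube graph Q_2. The symmetry group of the 2-cube is the hyperoctahedral group B_2 = Z_2 ≀ S_2, of order 2^2·2! = 8.

Z_2^2 ⋊ S_2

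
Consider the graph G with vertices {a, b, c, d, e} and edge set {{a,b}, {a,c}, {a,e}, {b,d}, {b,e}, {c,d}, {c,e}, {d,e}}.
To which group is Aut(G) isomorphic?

Vertex e is the unique vertex of degree 4; the remaining 4 vertices each have degree 3 and induce a cycle, so G is the wheel on 5 vertices with hub e. Every automorphism fixes the hub and acts on the rim 4-cycle, so Aut(G) ≅ Aut(C_4) = D_4 of order 8.

the dihedral group of order 8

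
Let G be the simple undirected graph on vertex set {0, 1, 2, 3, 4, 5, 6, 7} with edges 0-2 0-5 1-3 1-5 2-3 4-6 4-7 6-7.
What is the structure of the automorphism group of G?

D_5 × D_3

G has two connected components, {0, 1, 2, 3, 5} and {4, 6, 7}; each is 2-regular, so G = C_5 ⊔ C_3. The components are non-isomorphic (different sizes), so Aut(G) = Aut(C_5) × Aut(C_3) = D_5 × D_3 of order 10·6 = 60.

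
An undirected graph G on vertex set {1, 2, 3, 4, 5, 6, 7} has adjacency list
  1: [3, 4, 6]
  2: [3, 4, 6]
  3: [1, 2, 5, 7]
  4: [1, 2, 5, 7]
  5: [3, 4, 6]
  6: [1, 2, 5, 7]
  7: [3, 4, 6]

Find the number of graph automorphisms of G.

The vertices split by degree into {3, 4, 6} (degree 4) and {1, 2, 5, 7} (degree 3); every edge runs between the two parts, so G is the complete bipartite graph K_{3,4}. Automorphisms preserve the bipartition setwise (since the parts differ in size) and act as S_4 × S_3 within it; |Aut| = 144.

144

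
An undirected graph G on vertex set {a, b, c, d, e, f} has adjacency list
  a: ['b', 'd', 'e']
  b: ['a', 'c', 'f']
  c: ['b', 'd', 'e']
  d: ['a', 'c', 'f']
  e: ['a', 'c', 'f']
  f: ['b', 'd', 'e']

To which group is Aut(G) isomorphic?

G is 3-regular and bipartite with parts {b, d, e} and {a, c, f} (each part is independent and every cross-pair is an edge), so G = K_{3,3}. Aut(K_{3,3}) is the wreath product S_3 ≀ Z_2: permute within each part, then optionally swap the parts; |Aut| = 2·(3!)² = 72.

(S_3 × S_3) ⋊ Z_2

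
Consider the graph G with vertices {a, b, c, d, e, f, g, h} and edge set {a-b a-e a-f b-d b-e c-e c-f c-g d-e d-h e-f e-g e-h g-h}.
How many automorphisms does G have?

14

Vertex e is the unique vertex of degree 7; the remaining 7 vertices each have degree 3 and induce a cycle, so G is the wheel on 8 vertices with hub e. Every automorphism fixes the hub and acts on the rim 7-cycle, so Aut(G) ≅ Aut(C_7) = D_7 of order 14.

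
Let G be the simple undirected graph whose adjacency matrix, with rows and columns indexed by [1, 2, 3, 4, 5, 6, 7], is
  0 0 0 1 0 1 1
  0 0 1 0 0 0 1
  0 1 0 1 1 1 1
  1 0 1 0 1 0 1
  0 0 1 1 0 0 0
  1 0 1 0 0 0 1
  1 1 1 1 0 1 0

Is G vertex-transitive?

Vertex 4 is the only vertex of degree 4, so every automorphism fixes it; G is not vertex-transitive.

No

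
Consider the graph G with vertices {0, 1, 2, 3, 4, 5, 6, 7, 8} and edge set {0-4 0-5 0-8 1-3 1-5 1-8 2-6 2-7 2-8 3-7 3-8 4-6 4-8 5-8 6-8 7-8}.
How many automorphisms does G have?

16

Vertex 8 is the unique vertex of degree 8; the remaining 8 vertices each have degree 3 and induce a cycle, so G is the wheel on 9 vertices with hub 8. Every automorphism fixes the hub and acts on the rim 8-cycle, so Aut(G) ≅ Aut(C_8) = D_8 of order 16.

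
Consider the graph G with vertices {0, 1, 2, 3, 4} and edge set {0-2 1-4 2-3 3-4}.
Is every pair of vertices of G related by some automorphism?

No

Automorphisms preserve degree, but G has vertices of degree 1 and vertices of degree 2; no automorphism maps one to the other, so G is not vertex-transitive.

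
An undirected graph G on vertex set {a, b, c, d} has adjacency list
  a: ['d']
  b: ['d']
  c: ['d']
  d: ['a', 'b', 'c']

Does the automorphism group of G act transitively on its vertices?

Vertex d is the only vertex of degree 3, so every automorphism fixes it; G is not vertex-transitive.

No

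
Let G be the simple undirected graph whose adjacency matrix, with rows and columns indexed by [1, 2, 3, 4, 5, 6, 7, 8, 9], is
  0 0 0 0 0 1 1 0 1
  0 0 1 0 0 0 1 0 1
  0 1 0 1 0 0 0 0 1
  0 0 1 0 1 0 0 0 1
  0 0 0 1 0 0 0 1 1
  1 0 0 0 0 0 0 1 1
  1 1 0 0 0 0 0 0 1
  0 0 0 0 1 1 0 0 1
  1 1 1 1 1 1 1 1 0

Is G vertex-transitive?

Vertex 9 is the only vertex of degree 8, so every automorphism fixes it; G is not vertex-transitive.

No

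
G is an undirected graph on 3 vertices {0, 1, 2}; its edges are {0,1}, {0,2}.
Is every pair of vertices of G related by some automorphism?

No

Vertex 0 is the only vertex of degree 2, so every automorphism fixes it; G is not vertex-transitive.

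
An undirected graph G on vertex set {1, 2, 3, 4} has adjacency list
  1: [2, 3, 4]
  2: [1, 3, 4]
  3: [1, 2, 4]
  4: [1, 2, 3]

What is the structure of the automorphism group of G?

Every vertex has degree 3, so G is the complete graph K_4. Every bijection on the vertex set is an automorphism of K_4; hence Aut(K_4) ≅ S_4, order 24.

the symmetric group on 4 letters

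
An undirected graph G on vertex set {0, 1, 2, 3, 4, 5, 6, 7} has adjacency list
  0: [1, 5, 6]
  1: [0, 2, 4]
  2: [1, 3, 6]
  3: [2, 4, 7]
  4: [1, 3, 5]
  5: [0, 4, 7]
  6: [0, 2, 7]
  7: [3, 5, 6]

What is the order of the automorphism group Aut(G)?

48

G is 3-regular and bipartite on 2^3 = 8 vertices with girth 4; it is the hypercube graph Q_3. The symmetry group of the 3-cube is the hyperoctahedral group B_3 = Z_2 ≀ S_3, of order 2^3·3! = 48.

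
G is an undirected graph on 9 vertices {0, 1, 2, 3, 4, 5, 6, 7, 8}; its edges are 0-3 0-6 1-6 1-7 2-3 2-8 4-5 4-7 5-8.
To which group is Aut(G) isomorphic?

the dihedral group of order 18

Every vertex has degree 2 and the graph is connected, so G is the 9-cycle C_9. The automorphisms of the 9-cycle are exactly the symmetries of a regular 9-gon: the dihedral group D_9, |D_9| = 18.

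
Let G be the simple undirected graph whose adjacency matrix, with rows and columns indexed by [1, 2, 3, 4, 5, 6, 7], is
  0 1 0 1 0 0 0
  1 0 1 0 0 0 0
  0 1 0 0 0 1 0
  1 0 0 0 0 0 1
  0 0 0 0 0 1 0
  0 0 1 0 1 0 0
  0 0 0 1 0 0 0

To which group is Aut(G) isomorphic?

The degree sequence is [2, 2, 2, 2, 1, 2, 1]; the two degree-1 vertices 5 and 7 are the ends of a path, so G = P_7. The only nontrivial automorphism of a path is the end-to-end reflection, so Aut(G) ≅ Z_2.

Z_2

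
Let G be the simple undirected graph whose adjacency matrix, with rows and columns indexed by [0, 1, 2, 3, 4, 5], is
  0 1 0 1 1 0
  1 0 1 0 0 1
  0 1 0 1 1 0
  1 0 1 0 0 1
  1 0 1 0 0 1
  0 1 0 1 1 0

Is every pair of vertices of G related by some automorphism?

Yes

G is 3-regular and bipartite with parts {1, 3, 4} and {0, 2, 5} (each part is independent and every cross-pair is an edge), so G = K_{3,3}. Aut(K_{3,3}) is the wreath product S_3 ≀ Z_2: permute within each part, then optionally swap the parts; |Aut| = 2·(3!)² = 72. Under this action every vertex can be carried to every other, so G is vertex-transitive.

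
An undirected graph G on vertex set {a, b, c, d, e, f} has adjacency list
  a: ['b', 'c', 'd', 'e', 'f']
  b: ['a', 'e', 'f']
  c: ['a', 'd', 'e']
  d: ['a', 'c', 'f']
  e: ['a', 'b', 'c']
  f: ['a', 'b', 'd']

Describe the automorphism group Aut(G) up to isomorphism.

Vertex a is the unique vertex of degree 5; the remaining 5 vertices each have degree 3 and induce a cycle, so G is the wheel on 6 vertices with hub a. Every automorphism fixes the hub and acts on the rim 5-cycle, so Aut(G) ≅ Aut(C_5) = D_5 of order 10.

D_5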